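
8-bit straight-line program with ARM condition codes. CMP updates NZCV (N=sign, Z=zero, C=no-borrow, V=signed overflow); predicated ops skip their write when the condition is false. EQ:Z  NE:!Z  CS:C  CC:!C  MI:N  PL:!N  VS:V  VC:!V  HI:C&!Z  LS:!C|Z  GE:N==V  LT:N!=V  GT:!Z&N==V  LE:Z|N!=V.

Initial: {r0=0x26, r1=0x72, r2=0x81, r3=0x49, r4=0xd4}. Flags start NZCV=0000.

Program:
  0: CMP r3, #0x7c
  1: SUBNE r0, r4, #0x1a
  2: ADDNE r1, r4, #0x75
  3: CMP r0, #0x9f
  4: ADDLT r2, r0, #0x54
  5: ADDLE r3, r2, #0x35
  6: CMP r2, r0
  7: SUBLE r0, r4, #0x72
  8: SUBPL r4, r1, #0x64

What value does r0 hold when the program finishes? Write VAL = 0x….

[0] flags=1000 → (cmp)
[1] flags=1000 NE?T → r0=0xba
[2] flags=1000 NE?T → r1=0x49
[3] flags=0010 → (cmp)
[4] flags=0010 LT?F → skip
[5] flags=0010 LE?F → skip
[6] flags=1000 → (cmp)
[7] flags=1000 LE?T → r0=0x62
[8] flags=1000 PL?F → skip

VAL = 0x62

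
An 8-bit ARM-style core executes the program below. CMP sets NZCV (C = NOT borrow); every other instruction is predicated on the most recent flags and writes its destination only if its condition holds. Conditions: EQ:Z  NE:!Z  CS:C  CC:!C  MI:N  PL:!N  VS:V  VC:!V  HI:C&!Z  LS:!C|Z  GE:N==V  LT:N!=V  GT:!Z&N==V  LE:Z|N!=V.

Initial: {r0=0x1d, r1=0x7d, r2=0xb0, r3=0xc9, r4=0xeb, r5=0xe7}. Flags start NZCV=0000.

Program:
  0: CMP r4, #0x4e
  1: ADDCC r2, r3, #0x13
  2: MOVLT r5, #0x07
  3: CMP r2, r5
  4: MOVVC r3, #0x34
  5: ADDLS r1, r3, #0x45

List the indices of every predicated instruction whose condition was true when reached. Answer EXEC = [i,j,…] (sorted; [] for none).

EXEC = [2,4]

0: ✓ CMP  NZCV=1010
1: · ADDCC
2: ✓ MOVLT  r5←0x07
3: ✓ CMP  NZCV=1010
4: ✓ MOVVC  r3←0x34
5: · ADDLS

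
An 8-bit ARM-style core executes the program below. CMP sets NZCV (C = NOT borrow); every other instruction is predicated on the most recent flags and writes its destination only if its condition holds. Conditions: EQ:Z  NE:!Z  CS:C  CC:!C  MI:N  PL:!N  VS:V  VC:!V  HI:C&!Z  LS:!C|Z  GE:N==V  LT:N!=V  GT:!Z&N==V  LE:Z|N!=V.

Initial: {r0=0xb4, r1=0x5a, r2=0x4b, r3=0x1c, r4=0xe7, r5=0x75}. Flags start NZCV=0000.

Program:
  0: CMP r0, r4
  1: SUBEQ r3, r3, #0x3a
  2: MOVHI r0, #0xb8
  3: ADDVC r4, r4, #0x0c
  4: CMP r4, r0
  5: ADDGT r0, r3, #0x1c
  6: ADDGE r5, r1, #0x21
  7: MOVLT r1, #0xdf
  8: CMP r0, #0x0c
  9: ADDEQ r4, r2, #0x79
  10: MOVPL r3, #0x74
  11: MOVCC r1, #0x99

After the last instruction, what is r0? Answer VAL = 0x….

VAL = 0x38

0: ✓ CMP  NZCV=1000
1: · SUBEQ
2: · MOVHI
3: ✓ ADDVC  r4←0xf3
4: ✓ CMP  NZCV=0010
5: ✓ ADDGT  r0←0x38
6: ✓ ADDGE  r5←0x7b
7: · MOVLT
8: ✓ CMP  NZCV=0010
9: · ADDEQ
10: ✓ MOVPL  r3←0x74
11: · MOVCC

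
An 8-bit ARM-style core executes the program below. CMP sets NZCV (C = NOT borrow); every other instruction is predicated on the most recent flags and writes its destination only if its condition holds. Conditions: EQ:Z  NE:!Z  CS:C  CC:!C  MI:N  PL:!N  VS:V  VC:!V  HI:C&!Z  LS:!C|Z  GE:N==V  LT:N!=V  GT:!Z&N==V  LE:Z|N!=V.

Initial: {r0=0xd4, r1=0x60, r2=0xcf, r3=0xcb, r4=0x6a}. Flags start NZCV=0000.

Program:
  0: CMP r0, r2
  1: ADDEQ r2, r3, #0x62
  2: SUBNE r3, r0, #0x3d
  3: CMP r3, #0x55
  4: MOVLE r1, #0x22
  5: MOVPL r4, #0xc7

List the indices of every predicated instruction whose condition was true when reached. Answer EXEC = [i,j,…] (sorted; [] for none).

0: ✓ CMP  NZCV=0010
1: · ADDEQ
2: ✓ SUBNE  r3←0x97
3: ✓ CMP  NZCV=0011
4: ✓ MOVLE  r1←0x22
5: ✓ MOVPL  r4←0xc7

EXEC = [2,4,5]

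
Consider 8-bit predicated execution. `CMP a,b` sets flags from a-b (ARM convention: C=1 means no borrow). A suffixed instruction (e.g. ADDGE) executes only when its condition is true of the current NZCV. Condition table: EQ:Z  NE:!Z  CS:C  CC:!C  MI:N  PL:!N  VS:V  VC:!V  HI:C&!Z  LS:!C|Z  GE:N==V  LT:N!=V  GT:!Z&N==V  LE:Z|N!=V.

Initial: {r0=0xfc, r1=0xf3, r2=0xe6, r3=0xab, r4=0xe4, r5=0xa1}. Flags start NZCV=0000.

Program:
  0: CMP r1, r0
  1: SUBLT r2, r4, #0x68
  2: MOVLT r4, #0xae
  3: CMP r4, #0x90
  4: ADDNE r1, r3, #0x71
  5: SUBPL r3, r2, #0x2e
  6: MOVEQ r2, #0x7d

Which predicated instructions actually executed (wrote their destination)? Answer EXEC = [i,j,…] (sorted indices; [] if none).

[0] flags=1000 → (cmp)
[1] flags=1000 LT?T → r2=0x7c
[2] flags=1000 LT?T → r4=0xae
[3] flags=0010 → (cmp)
[4] flags=0010 NE?T → r1=0x1c
[5] flags=0010 PL?T → r3=0x4e
[6] flags=0010 EQ?F → skip

EXEC = [1,2,4,5]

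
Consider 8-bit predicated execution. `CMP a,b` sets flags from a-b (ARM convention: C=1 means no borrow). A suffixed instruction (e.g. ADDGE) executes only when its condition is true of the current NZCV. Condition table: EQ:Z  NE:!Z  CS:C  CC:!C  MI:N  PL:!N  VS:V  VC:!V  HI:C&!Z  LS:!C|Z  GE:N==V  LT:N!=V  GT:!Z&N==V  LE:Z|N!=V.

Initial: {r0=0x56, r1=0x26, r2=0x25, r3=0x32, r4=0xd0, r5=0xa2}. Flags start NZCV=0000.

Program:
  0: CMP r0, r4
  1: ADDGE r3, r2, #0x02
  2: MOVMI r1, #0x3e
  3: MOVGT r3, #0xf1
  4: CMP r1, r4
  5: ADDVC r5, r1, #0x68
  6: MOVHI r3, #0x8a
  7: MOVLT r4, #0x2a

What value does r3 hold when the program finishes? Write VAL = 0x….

VAL = 0xf1

0: ✓ CMP  NZCV=1001
1: ✓ ADDGE  r3←0x27
2: ✓ MOVMI  r1←0x3e
3: ✓ MOVGT  r3←0xf1
4: ✓ CMP  NZCV=0000
5: ✓ ADDVC  r5←0xa6
6: · MOVHI
7: · MOVLT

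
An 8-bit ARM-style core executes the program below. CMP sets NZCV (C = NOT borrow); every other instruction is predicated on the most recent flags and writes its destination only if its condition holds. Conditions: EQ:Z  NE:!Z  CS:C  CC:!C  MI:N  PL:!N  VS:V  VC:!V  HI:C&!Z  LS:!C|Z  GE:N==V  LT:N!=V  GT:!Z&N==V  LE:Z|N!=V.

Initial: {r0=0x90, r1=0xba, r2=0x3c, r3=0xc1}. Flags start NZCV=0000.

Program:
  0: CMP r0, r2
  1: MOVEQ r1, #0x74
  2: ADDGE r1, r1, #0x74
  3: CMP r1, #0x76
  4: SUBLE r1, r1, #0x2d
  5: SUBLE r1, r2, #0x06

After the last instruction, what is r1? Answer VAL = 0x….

VAL = 0x36

0: ✓ CMP  NZCV=0011
1: · MOVEQ
2: · ADDGE
3: ✓ CMP  NZCV=0011
4: ✓ SUBLE  r1←0x8d
5: ✓ SUBLE  r1←0x36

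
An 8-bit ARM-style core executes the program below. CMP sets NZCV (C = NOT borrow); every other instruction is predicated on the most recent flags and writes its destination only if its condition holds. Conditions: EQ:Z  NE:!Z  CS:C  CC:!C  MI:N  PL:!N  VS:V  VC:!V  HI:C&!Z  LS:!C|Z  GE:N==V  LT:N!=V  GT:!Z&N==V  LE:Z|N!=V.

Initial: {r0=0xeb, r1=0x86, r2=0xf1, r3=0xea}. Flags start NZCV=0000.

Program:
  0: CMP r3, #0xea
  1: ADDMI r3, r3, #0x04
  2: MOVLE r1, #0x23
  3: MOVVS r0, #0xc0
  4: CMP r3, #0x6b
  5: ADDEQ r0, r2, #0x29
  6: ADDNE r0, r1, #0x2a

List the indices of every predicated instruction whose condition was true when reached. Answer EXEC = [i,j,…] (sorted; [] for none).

EXEC = [2,6]

[0] flags=0110 → (cmp)
[1] flags=0110 MI?F → skip
[2] flags=0110 LE?T → r1=0x23
[3] flags=0110 VS?F → skip
[4] flags=0011 → (cmp)
[5] flags=0011 EQ?F → skip
[6] flags=0011 NE?T → r0=0x4d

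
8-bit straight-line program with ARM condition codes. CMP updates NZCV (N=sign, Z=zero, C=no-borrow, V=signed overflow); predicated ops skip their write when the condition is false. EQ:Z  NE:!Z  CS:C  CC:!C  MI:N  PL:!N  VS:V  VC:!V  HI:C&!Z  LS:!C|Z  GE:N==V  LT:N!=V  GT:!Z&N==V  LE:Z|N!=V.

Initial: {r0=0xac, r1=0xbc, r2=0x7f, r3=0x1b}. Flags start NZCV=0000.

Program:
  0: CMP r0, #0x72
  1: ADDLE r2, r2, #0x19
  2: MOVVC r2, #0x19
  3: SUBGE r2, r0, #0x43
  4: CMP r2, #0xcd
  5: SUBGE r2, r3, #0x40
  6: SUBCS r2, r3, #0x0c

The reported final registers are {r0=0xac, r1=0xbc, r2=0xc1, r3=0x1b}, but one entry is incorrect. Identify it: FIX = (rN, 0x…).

FIX = (r2, 0x98)

0: ✓ CMP  NZCV=0011
1: ✓ ADDLE  r2←0x98
2: · MOVVC
3: · SUBGE
4: ✓ CMP  NZCV=1000
5: · SUBGE
6: · SUBCS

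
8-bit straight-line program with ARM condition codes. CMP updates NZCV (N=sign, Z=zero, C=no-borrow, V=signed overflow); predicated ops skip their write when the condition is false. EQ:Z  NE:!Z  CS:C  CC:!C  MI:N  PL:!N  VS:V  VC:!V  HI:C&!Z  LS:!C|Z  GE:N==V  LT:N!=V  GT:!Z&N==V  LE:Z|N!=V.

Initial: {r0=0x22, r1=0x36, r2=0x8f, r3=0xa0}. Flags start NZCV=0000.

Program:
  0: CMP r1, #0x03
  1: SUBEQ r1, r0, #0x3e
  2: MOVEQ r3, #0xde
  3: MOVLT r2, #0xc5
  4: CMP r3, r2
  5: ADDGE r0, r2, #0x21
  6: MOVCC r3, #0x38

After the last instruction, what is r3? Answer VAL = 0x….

[0] flags=0010 → (cmp)
[1] flags=0010 EQ?F → skip
[2] flags=0010 EQ?F → skip
[3] flags=0010 LT?F → skip
[4] flags=0010 → (cmp)
[5] flags=0010 GE?T → r0=0xb0
[6] flags=0010 CC?F → skip

VAL = 0xa0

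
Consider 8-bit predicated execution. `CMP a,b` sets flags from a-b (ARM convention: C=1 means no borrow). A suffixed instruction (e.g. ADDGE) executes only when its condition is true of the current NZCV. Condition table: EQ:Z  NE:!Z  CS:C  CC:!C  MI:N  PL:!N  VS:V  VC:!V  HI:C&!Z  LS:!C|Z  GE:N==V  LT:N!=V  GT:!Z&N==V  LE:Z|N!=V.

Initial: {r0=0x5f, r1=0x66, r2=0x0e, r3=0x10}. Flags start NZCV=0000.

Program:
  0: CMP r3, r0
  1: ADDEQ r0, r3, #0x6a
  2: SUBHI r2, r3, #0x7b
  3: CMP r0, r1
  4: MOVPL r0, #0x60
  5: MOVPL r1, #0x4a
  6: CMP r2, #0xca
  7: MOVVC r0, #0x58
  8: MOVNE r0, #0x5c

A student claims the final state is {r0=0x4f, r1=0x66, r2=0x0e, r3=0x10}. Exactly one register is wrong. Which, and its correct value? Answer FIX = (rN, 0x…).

0: ✓ CMP  NZCV=1000
1: · ADDEQ
2: · SUBHI
3: ✓ CMP  NZCV=1000
4: · MOVPL
5: · MOVPL
6: ✓ CMP  NZCV=0000
7: ✓ MOVVC  r0←0x58
8: ✓ MOVNE  r0←0x5c

FIX = (r0, 0x5c)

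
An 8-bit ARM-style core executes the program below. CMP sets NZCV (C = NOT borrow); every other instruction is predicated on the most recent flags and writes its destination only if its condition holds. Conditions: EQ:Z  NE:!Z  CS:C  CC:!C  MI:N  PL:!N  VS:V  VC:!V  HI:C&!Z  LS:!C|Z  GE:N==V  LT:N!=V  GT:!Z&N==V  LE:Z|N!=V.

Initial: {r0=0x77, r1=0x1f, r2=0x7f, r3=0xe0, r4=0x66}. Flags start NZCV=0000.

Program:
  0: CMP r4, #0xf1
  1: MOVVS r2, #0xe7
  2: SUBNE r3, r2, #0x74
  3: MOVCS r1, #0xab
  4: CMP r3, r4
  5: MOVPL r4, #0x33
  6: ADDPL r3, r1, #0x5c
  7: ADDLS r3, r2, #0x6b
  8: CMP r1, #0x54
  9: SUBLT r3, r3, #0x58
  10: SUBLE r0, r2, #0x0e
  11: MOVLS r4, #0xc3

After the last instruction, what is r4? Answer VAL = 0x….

0: ✓ CMP  NZCV=0000
1: · MOVVS
2: ✓ SUBNE  r3←0x0b
3: · MOVCS
4: ✓ CMP  NZCV=1000
5: · MOVPL
6: · ADDPL
7: ✓ ADDLS  r3←0xea
8: ✓ CMP  NZCV=1000
9: ✓ SUBLT  r3←0x92
10: ✓ SUBLE  r0←0x71
11: ✓ MOVLS  r4←0xc3

VAL = 0xc3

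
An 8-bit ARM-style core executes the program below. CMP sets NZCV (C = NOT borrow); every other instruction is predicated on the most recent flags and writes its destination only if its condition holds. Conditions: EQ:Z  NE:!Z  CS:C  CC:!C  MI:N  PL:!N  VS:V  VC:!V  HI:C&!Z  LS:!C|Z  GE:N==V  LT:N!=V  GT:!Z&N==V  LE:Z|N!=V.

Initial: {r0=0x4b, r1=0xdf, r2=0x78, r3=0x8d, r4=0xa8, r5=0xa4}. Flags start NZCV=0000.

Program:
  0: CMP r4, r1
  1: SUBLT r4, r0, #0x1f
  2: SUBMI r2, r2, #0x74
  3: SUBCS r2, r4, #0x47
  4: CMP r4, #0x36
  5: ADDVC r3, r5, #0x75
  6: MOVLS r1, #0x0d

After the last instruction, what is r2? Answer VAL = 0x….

0: ✓ CMP  NZCV=1000
1: ✓ SUBLT  r4←0x2c
2: ✓ SUBMI  r2←0x04
3: · SUBCS
4: ✓ CMP  NZCV=1000
5: ✓ ADDVC  r3←0x19
6: ✓ MOVLS  r1←0x0d

VAL = 0x04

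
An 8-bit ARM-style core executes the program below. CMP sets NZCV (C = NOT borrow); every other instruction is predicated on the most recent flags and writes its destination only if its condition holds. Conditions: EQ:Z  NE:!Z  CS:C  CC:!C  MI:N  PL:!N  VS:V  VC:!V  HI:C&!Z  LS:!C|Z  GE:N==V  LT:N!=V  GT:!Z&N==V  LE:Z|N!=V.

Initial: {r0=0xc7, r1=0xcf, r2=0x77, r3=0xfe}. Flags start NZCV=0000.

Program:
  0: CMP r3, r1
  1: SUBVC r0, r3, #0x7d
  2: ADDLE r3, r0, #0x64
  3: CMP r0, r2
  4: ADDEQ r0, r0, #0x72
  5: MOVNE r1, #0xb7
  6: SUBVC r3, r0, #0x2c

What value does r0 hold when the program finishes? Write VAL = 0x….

0: ✓ CMP  NZCV=0010
1: ✓ SUBVC  r0←0x81
2: · ADDLE
3: ✓ CMP  NZCV=0011
4: · ADDEQ
5: ✓ MOVNE  r1←0xb7
6: · SUBVC

VAL = 0x81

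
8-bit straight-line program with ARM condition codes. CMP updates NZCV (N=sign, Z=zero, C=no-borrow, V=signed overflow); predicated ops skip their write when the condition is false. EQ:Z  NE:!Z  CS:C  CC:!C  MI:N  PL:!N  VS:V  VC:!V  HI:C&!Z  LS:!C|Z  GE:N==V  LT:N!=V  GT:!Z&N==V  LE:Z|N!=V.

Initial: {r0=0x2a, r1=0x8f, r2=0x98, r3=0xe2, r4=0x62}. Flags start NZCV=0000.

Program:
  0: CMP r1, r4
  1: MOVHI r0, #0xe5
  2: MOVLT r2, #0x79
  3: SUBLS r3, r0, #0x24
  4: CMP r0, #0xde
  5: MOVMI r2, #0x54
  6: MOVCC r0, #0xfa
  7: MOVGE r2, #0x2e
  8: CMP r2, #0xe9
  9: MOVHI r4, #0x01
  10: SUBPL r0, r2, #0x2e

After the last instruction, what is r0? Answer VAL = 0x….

[0] flags=0011 → (cmp)
[1] flags=0011 HI?T → r0=0xe5
[2] flags=0011 LT?T → r2=0x79
[3] flags=0011 LS?F → skip
[4] flags=0010 → (cmp)
[5] flags=0010 MI?F → skip
[6] flags=0010 CC?F → skip
[7] flags=0010 GE?T → r2=0x2e
[8] flags=0000 → (cmp)
[9] flags=0000 HI?F → skip
[10] flags=0000 PL?T → r0=0x00

VAL = 0x00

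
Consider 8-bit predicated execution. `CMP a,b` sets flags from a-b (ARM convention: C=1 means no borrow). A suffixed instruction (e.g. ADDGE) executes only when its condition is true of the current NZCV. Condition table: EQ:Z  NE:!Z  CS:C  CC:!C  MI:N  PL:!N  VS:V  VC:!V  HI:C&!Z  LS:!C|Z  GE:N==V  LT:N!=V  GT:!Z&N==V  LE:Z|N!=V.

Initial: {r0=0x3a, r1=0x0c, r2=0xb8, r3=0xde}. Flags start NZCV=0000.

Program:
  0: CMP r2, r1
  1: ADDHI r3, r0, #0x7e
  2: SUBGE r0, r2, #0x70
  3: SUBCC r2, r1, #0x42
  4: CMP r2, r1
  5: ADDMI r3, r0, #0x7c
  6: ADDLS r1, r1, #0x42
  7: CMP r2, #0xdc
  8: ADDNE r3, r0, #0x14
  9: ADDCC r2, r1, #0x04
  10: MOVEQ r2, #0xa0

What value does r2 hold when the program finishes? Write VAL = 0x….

[0] flags=1010 → (cmp)
[1] flags=1010 HI?T → r3=0xb8
[2] flags=1010 GE?F → skip
[3] flags=1010 CC?F → skip
[4] flags=1010 → (cmp)
[5] flags=1010 MI?T → r3=0xb6
[6] flags=1010 LS?F → skip
[7] flags=1000 → (cmp)
[8] flags=1000 NE?T → r3=0x4e
[9] flags=1000 CC?T → r2=0x10
[10] flags=1000 EQ?F → skip

VAL = 0x10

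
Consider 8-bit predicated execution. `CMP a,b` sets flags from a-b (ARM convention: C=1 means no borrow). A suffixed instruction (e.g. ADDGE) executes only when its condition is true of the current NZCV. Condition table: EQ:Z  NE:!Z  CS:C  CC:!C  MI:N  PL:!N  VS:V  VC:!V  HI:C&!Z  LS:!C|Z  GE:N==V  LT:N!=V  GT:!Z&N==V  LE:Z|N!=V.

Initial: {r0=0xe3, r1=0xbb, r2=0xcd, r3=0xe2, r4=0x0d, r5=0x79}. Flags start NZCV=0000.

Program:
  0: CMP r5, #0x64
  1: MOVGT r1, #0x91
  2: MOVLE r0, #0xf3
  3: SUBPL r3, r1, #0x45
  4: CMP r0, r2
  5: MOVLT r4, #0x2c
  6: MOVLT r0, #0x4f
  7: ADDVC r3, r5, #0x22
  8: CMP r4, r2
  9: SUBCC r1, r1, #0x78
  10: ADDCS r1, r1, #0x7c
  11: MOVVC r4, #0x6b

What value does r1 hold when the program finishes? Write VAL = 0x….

[0] flags=0010 → (cmp)
[1] flags=0010 GT?T → r1=0x91
[2] flags=0010 LE?F → skip
[3] flags=0010 PL?T → r3=0x4c
[4] flags=0010 → (cmp)
[5] flags=0010 LT?F → skip
[6] flags=0010 LT?F → skip
[7] flags=0010 VC?T → r3=0x9b
[8] flags=0000 → (cmp)
[9] flags=0000 CC?T → r1=0x19
[10] flags=0000 CS?F → skip
[11] flags=0000 VC?T → r4=0x6b

VAL = 0x19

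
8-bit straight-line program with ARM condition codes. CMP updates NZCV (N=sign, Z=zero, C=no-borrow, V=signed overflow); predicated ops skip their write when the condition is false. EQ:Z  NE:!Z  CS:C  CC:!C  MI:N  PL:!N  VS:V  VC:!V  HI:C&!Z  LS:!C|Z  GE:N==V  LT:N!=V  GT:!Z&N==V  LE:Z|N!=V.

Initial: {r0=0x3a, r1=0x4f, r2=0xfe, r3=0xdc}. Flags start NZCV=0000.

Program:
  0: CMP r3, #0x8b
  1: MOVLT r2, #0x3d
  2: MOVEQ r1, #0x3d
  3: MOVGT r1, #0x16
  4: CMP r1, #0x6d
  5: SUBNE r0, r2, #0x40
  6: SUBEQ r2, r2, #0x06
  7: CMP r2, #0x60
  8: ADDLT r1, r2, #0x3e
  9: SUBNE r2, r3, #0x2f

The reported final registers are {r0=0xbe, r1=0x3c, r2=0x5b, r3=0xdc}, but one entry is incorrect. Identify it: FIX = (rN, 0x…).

FIX = (r2, 0xad)

0: ✓ CMP  NZCV=0010
1: · MOVLT
2: · MOVEQ
3: ✓ MOVGT  r1←0x16
4: ✓ CMP  NZCV=1000
5: ✓ SUBNE  r0←0xbe
6: · SUBEQ
7: ✓ CMP  NZCV=1010
8: ✓ ADDLT  r1←0x3c
9: ✓ SUBNE  r2←0xad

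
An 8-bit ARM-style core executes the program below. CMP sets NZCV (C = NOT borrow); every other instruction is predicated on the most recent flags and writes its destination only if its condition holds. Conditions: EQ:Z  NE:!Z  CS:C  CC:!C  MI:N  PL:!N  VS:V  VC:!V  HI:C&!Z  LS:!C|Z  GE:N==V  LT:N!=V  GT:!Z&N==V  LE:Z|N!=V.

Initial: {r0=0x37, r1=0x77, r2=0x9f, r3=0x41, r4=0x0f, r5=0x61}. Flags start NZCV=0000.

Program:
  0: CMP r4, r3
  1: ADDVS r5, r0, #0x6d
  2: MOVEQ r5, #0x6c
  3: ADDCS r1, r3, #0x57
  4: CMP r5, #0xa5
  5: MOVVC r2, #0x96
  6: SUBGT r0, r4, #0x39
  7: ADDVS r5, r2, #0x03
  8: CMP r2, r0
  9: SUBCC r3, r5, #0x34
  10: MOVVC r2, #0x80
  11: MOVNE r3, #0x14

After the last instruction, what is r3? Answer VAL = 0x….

VAL = 0x14

[0] flags=1000 → (cmp)
[1] flags=1000 VS?F → skip
[2] flags=1000 EQ?F → skip
[3] flags=1000 CS?F → skip
[4] flags=1001 → (cmp)
[5] flags=1001 VC?F → skip
[6] flags=1001 GT?T → r0=0xd6
[7] flags=1001 VS?T → r5=0xa2
[8] flags=1000 → (cmp)
[9] flags=1000 CC?T → r3=0x6e
[10] flags=1000 VC?T → r2=0x80
[11] flags=1000 NE?T → r3=0x14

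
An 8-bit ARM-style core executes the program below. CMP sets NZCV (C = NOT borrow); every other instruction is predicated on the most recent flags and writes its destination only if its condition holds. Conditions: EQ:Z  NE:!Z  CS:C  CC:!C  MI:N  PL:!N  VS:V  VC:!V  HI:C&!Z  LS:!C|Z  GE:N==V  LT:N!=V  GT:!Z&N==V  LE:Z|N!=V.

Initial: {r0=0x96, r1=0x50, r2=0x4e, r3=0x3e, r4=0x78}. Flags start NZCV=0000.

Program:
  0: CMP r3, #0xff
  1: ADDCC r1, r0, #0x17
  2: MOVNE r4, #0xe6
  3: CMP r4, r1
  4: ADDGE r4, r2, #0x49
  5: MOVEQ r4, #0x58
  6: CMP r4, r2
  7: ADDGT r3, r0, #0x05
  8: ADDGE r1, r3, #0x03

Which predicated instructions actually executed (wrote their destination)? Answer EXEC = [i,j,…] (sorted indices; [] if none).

[0] flags=0000 → (cmp)
[1] flags=0000 CC?T → r1=0xad
[2] flags=0000 NE?T → r4=0xe6
[3] flags=0010 → (cmp)
[4] flags=0010 GE?T → r4=0x97
[5] flags=0010 EQ?F → skip
[6] flags=0011 → (cmp)
[7] flags=0011 GT?F → skip
[8] flags=0011 GE?F → skip

EXEC = [1,2,4]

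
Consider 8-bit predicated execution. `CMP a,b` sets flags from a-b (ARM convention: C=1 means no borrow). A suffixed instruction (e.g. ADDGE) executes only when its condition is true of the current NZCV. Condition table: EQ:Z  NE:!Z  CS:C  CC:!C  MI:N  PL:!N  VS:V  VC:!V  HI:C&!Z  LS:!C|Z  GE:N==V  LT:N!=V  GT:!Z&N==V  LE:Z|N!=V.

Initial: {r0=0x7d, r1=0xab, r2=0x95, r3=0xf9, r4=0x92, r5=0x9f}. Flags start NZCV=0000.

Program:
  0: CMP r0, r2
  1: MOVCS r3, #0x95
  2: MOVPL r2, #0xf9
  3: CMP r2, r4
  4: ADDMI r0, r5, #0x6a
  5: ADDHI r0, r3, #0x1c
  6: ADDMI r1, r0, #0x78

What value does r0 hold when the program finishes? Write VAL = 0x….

0: ✓ CMP  NZCV=1001
1: · MOVCS
2: · MOVPL
3: ✓ CMP  NZCV=0010
4: · ADDMI
5: ✓ ADDHI  r0←0x15
6: · ADDMI

VAL = 0x15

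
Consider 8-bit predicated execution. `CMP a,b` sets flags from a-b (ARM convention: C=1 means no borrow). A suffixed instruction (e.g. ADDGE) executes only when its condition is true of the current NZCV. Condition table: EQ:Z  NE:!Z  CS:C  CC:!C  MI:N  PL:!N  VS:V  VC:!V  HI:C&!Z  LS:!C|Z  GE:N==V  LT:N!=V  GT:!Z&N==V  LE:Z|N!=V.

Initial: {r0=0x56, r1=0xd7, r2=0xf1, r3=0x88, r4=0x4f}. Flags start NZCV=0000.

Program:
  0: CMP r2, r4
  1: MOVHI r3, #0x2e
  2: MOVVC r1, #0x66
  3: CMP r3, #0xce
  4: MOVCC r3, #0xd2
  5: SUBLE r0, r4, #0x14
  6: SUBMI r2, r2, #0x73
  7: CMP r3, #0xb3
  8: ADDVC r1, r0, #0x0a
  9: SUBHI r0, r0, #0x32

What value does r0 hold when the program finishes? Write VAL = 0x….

VAL = 0x24

0: ✓ CMP  NZCV=1010
1: ✓ MOVHI  r3←0x2e
2: ✓ MOVVC  r1←0x66
3: ✓ CMP  NZCV=0000
4: ✓ MOVCC  r3←0xd2
5: · SUBLE
6: · SUBMI
7: ✓ CMP  NZCV=0010
8: ✓ ADDVC  r1←0x60
9: ✓ SUBHI  r0←0x24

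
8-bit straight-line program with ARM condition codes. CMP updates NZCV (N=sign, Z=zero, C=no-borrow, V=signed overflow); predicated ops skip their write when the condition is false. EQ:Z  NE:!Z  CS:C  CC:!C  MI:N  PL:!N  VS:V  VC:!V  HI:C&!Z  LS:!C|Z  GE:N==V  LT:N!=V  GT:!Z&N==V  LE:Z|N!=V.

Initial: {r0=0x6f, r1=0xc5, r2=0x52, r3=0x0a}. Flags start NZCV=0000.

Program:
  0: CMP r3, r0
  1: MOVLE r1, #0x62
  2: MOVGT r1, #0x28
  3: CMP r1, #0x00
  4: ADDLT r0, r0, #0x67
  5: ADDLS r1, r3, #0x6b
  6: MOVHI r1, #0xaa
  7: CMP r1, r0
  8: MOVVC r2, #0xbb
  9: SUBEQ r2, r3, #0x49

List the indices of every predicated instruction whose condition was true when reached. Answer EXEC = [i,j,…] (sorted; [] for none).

EXEC = [1,6]

[0] flags=1000 → (cmp)
[1] flags=1000 LE?T → r1=0x62
[2] flags=1000 GT?F → skip
[3] flags=0010 → (cmp)
[4] flags=0010 LT?F → skip
[5] flags=0010 LS?F → skip
[6] flags=0010 HI?T → r1=0xaa
[7] flags=0011 → (cmp)
[8] flags=0011 VC?F → skip
[9] flags=0011 EQ?F → skip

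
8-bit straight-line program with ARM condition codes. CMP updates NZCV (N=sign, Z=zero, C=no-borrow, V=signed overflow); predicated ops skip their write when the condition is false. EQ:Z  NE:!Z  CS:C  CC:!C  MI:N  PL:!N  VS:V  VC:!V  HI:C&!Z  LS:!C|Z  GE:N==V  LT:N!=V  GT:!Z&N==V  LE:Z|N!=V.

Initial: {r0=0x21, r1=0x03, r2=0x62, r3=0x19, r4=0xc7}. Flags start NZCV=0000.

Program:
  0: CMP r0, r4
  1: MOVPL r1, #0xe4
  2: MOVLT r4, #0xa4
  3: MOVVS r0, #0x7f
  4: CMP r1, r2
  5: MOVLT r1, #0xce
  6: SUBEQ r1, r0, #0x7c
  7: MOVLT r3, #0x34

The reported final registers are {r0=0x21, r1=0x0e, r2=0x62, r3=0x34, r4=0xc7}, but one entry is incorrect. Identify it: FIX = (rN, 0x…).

FIX = (r1, 0xce)

0: ✓ CMP  NZCV=0000
1: ✓ MOVPL  r1←0xe4
2: · MOVLT
3: · MOVVS
4: ✓ CMP  NZCV=1010
5: ✓ MOVLT  r1←0xce
6: · SUBEQ
7: ✓ MOVLT  r3←0x34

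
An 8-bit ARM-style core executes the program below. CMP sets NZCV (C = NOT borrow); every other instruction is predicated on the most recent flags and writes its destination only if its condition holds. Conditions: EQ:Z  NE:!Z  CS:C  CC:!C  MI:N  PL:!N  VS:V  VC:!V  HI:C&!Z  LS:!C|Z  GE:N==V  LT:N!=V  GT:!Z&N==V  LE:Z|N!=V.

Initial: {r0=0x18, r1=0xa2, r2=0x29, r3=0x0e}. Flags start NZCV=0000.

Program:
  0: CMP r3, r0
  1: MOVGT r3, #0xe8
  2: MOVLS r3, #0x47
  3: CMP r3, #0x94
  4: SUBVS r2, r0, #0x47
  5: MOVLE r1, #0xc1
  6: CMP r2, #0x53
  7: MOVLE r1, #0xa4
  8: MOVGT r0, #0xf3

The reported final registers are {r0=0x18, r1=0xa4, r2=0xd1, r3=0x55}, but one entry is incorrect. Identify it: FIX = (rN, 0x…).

[0] flags=1000 → (cmp)
[1] flags=1000 GT?F → skip
[2] flags=1000 LS?T → r3=0x47
[3] flags=1001 → (cmp)
[4] flags=1001 VS?T → r2=0xd1
[5] flags=1001 LE?F → skip
[6] flags=0011 → (cmp)
[7] flags=0011 LE?T → r1=0xa4
[8] flags=0011 GT?F → skip

FIX = (r3, 0x47)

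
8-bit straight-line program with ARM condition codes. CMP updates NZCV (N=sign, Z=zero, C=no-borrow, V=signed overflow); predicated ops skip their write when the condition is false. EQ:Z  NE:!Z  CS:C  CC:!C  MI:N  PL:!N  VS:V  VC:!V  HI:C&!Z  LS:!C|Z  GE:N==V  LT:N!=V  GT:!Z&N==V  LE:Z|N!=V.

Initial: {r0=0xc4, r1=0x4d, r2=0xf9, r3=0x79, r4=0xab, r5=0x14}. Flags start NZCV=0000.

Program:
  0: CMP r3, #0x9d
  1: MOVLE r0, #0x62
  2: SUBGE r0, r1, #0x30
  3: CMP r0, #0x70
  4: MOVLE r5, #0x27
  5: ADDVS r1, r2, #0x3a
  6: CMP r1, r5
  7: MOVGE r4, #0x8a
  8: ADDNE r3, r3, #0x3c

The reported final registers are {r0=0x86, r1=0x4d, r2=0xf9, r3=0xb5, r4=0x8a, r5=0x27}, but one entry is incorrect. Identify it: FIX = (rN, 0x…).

[0] flags=1001 → (cmp)
[1] flags=1001 LE?F → skip
[2] flags=1001 GE?T → r0=0x1d
[3] flags=1000 → (cmp)
[4] flags=1000 LE?T → r5=0x27
[5] flags=1000 VS?F → skip
[6] flags=0010 → (cmp)
[7] flags=0010 GE?T → r4=0x8a
[8] flags=0010 NE?T → r3=0xb5

FIX = (r0, 0x1d)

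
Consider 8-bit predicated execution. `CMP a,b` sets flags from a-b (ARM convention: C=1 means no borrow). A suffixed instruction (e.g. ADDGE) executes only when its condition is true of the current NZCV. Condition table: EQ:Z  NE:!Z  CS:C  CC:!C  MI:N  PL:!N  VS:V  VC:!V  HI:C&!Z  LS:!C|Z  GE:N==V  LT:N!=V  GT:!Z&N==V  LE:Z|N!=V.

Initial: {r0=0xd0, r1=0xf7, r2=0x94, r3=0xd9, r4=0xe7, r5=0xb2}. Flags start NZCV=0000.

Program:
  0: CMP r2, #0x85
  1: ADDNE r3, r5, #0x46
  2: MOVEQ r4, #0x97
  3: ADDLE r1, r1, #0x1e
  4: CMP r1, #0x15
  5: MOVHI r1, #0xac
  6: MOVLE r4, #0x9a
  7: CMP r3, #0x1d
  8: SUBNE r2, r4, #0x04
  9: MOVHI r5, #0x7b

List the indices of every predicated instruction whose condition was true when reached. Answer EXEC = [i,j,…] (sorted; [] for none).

EXEC = [1,5,6,8,9]

0: ✓ CMP  NZCV=0010
1: ✓ ADDNE  r3←0xf8
2: · MOVEQ
3: · ADDLE
4: ✓ CMP  NZCV=1010
5: ✓ MOVHI  r1←0xac
6: ✓ MOVLE  r4←0x9a
7: ✓ CMP  NZCV=1010
8: ✓ SUBNE  r2←0x96
9: ✓ MOVHI  r5←0x7b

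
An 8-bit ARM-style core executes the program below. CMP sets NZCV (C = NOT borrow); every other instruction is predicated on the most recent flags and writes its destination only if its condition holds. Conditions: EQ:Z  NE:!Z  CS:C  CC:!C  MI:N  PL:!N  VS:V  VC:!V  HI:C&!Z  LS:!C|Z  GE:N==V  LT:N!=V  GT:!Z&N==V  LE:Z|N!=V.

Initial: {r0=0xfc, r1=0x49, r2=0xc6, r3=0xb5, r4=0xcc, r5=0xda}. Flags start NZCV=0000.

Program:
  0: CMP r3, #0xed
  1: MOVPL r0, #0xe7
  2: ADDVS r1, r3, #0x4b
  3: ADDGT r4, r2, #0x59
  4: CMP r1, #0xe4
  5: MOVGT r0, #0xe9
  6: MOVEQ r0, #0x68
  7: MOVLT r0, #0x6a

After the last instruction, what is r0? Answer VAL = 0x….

VAL = 0xe9

[0] flags=1000 → (cmp)
[1] flags=1000 PL?F → skip
[2] flags=1000 VS?F → skip
[3] flags=1000 GT?F → skip
[4] flags=0000 → (cmp)
[5] flags=0000 GT?T → r0=0xe9
[6] flags=0000 EQ?F → skip
[7] flags=0000 LT?F → skip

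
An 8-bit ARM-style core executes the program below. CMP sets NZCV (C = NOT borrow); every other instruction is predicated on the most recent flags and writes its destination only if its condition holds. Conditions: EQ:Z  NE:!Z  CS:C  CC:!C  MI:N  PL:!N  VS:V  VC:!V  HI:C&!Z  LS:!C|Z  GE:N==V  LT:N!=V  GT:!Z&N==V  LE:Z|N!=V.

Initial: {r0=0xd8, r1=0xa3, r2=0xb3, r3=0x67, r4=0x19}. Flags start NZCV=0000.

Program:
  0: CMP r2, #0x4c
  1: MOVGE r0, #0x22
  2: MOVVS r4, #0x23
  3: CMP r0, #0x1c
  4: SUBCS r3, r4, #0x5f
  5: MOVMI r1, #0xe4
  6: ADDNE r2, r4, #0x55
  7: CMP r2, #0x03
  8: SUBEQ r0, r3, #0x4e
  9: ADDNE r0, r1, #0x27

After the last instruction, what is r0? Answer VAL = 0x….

VAL = 0x0b

0: ✓ CMP  NZCV=0011
1: · MOVGE
2: ✓ MOVVS  r4←0x23
3: ✓ CMP  NZCV=1010
4: ✓ SUBCS  r3←0xc4
5: ✓ MOVMI  r1←0xe4
6: ✓ ADDNE  r2←0x78
7: ✓ CMP  NZCV=0010
8: · SUBEQ
9: ✓ ADDNE  r0←0x0b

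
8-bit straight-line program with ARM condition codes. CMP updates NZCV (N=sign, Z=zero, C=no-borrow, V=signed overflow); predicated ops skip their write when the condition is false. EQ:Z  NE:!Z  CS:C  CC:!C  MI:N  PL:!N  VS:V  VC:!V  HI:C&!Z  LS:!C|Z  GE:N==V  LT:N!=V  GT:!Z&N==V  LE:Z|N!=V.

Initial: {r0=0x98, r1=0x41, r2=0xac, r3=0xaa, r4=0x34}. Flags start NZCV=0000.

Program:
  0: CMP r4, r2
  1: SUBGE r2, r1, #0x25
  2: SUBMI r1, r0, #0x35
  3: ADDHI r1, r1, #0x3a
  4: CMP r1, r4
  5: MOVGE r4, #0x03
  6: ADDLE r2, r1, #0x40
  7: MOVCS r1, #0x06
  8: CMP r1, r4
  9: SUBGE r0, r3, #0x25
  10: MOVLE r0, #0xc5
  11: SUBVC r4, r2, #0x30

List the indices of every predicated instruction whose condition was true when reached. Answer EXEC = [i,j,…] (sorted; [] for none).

[0] flags=1001 → (cmp)
[1] flags=1001 GE?T → r2=0x1c
[2] flags=1001 MI?T → r1=0x63
[3] flags=1001 HI?F → skip
[4] flags=0010 → (cmp)
[5] flags=0010 GE?T → r4=0x03
[6] flags=0010 LE?F → skip
[7] flags=0010 CS?T → r1=0x06
[8] flags=0010 → (cmp)
[9] flags=0010 GE?T → r0=0x85
[10] flags=0010 LE?F → skip
[11] flags=0010 VC?T → r4=0xec

EXEC = [1,2,5,7,9,11]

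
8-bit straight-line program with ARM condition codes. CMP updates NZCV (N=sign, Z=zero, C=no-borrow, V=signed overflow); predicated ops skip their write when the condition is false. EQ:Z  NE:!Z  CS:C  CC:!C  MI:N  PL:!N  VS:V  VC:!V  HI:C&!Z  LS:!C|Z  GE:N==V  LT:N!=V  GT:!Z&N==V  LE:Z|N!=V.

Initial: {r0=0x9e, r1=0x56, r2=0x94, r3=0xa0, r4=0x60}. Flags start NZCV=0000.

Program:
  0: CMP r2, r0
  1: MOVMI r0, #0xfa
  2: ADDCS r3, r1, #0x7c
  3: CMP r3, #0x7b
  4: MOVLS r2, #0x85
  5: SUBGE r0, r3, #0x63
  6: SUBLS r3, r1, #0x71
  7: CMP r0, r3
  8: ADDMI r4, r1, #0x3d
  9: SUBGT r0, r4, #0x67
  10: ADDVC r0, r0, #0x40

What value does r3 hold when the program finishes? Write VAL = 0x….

[0] flags=1000 → (cmp)
[1] flags=1000 MI?T → r0=0xfa
[2] flags=1000 CS?F → skip
[3] flags=0011 → (cmp)
[4] flags=0011 LS?F → skip
[5] flags=0011 GE?F → skip
[6] flags=0011 LS?F → skip
[7] flags=0010 → (cmp)
[8] flags=0010 MI?F → skip
[9] flags=0010 GT?T → r0=0xf9
[10] flags=0010 VC?T → r0=0x39

VAL = 0xa0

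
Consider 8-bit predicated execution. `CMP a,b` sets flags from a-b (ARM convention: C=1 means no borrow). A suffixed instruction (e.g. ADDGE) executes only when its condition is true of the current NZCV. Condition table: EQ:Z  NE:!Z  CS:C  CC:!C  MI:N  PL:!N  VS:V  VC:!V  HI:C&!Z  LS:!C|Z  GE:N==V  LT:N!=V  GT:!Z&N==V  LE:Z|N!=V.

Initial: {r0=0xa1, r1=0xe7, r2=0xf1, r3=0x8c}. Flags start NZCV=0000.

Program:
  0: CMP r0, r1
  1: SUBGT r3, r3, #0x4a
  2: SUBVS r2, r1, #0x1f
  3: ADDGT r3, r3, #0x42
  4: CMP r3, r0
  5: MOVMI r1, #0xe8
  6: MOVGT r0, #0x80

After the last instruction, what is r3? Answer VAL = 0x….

0: ✓ CMP  NZCV=1000
1: · SUBGT
2: · SUBVS
3: · ADDGT
4: ✓ CMP  NZCV=1000
5: ✓ MOVMI  r1←0xe8
6: · MOVGT

VAL = 0x8c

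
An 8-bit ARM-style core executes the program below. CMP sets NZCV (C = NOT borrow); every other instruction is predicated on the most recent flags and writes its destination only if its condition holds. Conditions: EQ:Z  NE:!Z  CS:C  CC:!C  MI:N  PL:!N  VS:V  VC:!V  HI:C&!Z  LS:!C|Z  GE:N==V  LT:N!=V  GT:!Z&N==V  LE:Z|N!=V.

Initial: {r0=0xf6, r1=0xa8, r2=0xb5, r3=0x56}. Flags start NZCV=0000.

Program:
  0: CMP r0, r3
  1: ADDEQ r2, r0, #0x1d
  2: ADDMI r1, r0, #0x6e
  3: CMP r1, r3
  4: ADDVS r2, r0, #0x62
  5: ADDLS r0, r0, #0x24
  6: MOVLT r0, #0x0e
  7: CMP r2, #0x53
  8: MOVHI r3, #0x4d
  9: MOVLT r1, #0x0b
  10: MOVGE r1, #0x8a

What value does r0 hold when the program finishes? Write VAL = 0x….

0: ✓ CMP  NZCV=1010
1: · ADDEQ
2: ✓ ADDMI  r1←0x64
3: ✓ CMP  NZCV=0010
4: · ADDVS
5: · ADDLS
6: · MOVLT
7: ✓ CMP  NZCV=0011
8: ✓ MOVHI  r3←0x4d
9: ✓ MOVLT  r1←0x0b
10: · MOVGE

VAL = 0xf6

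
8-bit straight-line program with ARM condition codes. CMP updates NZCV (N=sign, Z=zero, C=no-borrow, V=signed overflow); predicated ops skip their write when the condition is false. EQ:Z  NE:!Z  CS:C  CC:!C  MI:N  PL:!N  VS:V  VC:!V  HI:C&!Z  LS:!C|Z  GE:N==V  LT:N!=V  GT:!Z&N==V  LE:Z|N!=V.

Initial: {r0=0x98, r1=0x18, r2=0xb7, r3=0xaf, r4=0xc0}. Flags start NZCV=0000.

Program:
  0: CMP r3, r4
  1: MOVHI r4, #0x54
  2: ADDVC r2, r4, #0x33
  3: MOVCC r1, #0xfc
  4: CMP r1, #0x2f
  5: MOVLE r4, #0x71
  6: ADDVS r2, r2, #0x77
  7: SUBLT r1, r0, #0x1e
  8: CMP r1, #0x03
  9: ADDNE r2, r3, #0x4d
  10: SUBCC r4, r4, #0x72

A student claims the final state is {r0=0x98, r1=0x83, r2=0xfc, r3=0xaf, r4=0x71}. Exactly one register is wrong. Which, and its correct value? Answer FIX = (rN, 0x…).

FIX = (r1, 0x7a)

0: ✓ CMP  NZCV=1000
1: · MOVHI
2: ✓ ADDVC  r2←0xf3
3: ✓ MOVCC  r1←0xfc
4: ✓ CMP  NZCV=1010
5: ✓ MOVLE  r4←0x71
6: · ADDVS
7: ✓ SUBLT  r1←0x7a
8: ✓ CMP  NZCV=0010
9: ✓ ADDNE  r2←0xfc
10: · SUBCC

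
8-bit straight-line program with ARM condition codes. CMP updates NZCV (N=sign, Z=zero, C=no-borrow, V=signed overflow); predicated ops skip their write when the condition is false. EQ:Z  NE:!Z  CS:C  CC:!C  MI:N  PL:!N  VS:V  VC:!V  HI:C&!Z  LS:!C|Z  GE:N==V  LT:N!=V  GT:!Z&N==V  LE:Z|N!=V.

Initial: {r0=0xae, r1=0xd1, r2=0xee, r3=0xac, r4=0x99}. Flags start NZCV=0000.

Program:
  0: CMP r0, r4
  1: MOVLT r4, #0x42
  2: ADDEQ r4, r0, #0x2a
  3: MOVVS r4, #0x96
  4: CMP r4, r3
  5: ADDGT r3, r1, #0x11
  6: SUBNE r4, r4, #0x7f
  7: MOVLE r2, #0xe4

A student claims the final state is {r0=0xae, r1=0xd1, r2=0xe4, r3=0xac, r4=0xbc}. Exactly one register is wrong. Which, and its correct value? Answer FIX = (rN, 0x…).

FIX = (r4, 0x1a)

0: ✓ CMP  NZCV=0010
1: · MOVLT
2: · ADDEQ
3: · MOVVS
4: ✓ CMP  NZCV=1000
5: · ADDGT
6: ✓ SUBNE  r4←0x1a
7: ✓ MOVLE  r2←0xe4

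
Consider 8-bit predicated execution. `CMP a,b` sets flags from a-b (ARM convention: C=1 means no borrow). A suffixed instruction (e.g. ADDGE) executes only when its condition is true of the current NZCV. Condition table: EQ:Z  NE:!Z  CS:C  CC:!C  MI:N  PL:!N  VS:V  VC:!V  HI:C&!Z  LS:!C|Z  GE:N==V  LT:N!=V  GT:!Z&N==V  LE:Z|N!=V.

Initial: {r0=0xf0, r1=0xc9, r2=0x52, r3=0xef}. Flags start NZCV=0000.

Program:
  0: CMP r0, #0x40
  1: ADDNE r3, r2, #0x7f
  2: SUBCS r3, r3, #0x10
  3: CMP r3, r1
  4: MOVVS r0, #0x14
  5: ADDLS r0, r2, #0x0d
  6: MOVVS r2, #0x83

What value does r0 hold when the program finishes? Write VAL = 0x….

0: ✓ CMP  NZCV=1010
1: ✓ ADDNE  r3←0xd1
2: ✓ SUBCS  r3←0xc1
3: ✓ CMP  NZCV=1000
4: · MOVVS
5: ✓ ADDLS  r0←0x5f
6: · MOVVS

VAL = 0x5f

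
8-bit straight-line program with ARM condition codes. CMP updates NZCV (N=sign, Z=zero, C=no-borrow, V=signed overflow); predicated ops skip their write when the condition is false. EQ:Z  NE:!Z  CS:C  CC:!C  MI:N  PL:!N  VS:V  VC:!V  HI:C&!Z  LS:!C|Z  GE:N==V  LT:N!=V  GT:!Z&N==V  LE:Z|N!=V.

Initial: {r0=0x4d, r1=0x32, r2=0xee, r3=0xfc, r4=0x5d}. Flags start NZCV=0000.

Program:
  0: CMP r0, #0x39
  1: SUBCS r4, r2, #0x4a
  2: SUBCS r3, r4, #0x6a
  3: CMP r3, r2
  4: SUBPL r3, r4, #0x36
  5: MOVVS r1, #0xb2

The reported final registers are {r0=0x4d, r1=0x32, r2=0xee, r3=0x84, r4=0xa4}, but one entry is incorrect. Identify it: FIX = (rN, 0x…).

[0] flags=0010 → (cmp)
[1] flags=0010 CS?T → r4=0xa4
[2] flags=0010 CS?T → r3=0x3a
[3] flags=0000 → (cmp)
[4] flags=0000 PL?T → r3=0x6e
[5] flags=0000 VS?F → skip

FIX = (r3, 0x6e)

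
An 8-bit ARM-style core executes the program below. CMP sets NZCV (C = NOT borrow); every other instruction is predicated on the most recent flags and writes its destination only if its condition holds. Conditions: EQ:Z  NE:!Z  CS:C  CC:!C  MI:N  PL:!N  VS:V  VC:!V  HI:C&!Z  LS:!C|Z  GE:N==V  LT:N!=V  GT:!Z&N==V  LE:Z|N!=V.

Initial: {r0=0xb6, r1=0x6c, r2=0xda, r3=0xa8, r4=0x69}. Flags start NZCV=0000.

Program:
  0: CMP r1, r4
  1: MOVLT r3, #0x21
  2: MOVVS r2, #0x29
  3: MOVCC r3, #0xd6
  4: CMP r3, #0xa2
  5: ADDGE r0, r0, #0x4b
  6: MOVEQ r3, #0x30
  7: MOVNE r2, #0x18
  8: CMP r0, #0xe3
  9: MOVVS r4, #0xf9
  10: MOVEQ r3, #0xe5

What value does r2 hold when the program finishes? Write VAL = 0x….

VAL = 0x18

[0] flags=0010 → (cmp)
[1] flags=0010 LT?F → skip
[2] flags=0010 VS?F → skip
[3] flags=0010 CC?F → skip
[4] flags=0010 → (cmp)
[5] flags=0010 GE?T → r0=0x01
[6] flags=0010 EQ?F → skip
[7] flags=0010 NE?T → r2=0x18
[8] flags=0000 → (cmp)
[9] flags=0000 VS?F → skip
[10] flags=0000 EQ?F → skip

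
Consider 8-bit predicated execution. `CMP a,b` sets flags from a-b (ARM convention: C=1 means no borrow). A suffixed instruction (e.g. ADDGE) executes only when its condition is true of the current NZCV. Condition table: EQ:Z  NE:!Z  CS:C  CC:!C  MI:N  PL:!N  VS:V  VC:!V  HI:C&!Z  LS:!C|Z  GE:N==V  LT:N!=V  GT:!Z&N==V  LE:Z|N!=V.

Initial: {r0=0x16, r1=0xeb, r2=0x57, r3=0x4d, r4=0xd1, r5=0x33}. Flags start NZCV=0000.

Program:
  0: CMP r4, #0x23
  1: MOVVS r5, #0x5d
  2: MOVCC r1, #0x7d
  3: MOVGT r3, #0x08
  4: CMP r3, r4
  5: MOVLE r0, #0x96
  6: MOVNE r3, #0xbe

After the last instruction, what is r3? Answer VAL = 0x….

VAL = 0xbe

0: ✓ CMP  NZCV=1010
1: · MOVVS
2: · MOVCC
3: · MOVGT
4: ✓ CMP  NZCV=0000
5: · MOVLE
6: ✓ MOVNE  r3←0xbe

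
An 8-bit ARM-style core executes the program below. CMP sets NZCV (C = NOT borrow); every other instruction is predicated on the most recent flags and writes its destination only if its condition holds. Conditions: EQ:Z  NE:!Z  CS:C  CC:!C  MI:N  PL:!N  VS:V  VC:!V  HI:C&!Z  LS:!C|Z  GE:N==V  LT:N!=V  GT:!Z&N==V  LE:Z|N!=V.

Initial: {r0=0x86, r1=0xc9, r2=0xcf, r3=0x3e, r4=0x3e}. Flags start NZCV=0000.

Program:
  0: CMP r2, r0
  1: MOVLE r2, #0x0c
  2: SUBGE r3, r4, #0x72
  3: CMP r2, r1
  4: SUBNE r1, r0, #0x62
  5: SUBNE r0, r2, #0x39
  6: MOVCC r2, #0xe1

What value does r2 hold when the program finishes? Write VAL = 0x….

VAL = 0xcf

[0] flags=0010 → (cmp)
[1] flags=0010 LE?F → skip
[2] flags=0010 GE?T → r3=0xcc
[3] flags=0010 → (cmp)
[4] flags=0010 NE?T → r1=0x24
[5] flags=0010 NE?T → r0=0x96
[6] flags=0010 CC?F → skip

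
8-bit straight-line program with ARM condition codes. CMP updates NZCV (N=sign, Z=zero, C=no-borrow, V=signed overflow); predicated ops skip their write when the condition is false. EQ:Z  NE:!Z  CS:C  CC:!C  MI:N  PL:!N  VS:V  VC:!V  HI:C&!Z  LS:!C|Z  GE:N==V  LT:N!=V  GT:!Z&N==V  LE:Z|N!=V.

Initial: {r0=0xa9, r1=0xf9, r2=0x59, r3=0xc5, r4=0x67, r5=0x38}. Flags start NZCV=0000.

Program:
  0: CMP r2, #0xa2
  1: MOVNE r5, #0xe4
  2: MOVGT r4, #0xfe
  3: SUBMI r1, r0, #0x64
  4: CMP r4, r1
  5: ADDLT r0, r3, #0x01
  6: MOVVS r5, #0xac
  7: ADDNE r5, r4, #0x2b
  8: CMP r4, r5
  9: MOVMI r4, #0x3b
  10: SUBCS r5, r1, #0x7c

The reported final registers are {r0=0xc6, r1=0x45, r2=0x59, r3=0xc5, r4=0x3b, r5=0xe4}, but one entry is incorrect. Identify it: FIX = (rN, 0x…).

FIX = (r5, 0xc9)

[0] flags=1001 → (cmp)
[1] flags=1001 NE?T → r5=0xe4
[2] flags=1001 GT?T → r4=0xfe
[3] flags=1001 MI?T → r1=0x45
[4] flags=1010 → (cmp)
[5] flags=1010 LT?T → r0=0xc6
[6] flags=1010 VS?F → skip
[7] flags=1010 NE?T → r5=0x29
[8] flags=1010 → (cmp)
[9] flags=1010 MI?T → r4=0x3b
[10] flags=1010 CS?T → r5=0xc9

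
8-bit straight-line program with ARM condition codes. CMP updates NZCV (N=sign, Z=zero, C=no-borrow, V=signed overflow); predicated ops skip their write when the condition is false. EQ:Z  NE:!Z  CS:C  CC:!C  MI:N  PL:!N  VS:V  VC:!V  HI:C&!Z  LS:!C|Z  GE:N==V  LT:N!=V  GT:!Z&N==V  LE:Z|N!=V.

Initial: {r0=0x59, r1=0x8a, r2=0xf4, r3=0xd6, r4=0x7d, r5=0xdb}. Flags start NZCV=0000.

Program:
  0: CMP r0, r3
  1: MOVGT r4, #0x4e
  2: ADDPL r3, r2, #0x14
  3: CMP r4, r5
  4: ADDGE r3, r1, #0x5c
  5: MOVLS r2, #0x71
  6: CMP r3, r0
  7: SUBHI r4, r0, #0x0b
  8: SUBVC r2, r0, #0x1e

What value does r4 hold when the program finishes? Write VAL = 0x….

[0] flags=1001 → (cmp)
[1] flags=1001 GT?T → r4=0x4e
[2] flags=1001 PL?F → skip
[3] flags=0000 → (cmp)
[4] flags=0000 GE?T → r3=0xe6
[5] flags=0000 LS?T → r2=0x71
[6] flags=1010 → (cmp)
[7] flags=1010 HI?T → r4=0x4e
[8] flags=1010 VC?T → r2=0x3b

VAL = 0x4e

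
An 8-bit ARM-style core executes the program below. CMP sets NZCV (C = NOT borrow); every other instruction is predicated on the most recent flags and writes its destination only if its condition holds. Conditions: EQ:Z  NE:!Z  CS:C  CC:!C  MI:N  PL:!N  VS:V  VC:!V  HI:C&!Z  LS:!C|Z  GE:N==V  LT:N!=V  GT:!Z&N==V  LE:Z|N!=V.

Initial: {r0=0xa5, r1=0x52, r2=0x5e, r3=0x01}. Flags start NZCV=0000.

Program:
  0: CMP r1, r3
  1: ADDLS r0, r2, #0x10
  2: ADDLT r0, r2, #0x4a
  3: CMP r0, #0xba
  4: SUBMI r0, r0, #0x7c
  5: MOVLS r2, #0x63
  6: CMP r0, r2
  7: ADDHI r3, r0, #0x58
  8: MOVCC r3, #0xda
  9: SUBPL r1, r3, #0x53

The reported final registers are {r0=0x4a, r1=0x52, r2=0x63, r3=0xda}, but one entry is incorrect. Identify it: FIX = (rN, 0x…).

0: ✓ CMP  NZCV=0010
1: · ADDLS
2: · ADDLT
3: ✓ CMP  NZCV=1000
4: ✓ SUBMI  r0←0x29
5: ✓ MOVLS  r2←0x63
6: ✓ CMP  NZCV=1000
7: · ADDHI
8: ✓ MOVCC  r3←0xda
9: · SUBPL

FIX = (r0, 0x29)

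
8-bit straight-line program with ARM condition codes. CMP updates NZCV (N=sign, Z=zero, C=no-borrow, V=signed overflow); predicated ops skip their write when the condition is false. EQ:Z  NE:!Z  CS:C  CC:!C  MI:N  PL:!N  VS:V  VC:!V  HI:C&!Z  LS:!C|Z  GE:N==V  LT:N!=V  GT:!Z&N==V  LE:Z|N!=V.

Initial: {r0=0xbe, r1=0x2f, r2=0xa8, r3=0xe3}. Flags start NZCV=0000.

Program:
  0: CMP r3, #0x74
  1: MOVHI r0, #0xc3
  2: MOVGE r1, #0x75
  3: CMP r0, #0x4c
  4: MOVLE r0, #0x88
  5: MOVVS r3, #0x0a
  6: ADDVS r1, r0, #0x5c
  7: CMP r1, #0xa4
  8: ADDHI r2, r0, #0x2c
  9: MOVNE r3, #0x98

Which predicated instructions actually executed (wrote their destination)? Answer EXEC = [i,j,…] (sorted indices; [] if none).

EXEC = [1,4,5,6,8,9]

[0] flags=0011 → (cmp)
[1] flags=0011 HI?T → r0=0xc3
[2] flags=0011 GE?F → skip
[3] flags=0011 → (cmp)
[4] flags=0011 LE?T → r0=0x88
[5] flags=0011 VS?T → r3=0x0a
[6] flags=0011 VS?T → r1=0xe4
[7] flags=0010 → (cmp)
[8] flags=0010 HI?T → r2=0xb4
[9] flags=0010 NE?T → r3=0x98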